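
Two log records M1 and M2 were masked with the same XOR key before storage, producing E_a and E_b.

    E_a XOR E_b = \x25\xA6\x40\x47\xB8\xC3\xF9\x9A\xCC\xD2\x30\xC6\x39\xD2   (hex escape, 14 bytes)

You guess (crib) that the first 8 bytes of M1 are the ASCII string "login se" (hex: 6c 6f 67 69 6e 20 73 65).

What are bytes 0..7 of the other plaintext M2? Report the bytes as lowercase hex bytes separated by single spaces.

49 c9 27 2e d6 e3 8a ff

Since E_a ⊕ E_b = M1 ⊕ M2, XORing with the guessed M1 bytes yields the corresponding M2 bytes: M2 = (E_a ⊕ E_b) ⊕ M1.
byte 0: 25 ^ 6c = 49
byte 1: a6 ^ 6f = c9
byte 2: 40 ^ 67 = 27
byte 3: 47 ^ 69 = 2e
byte 4: b8 ^ 6e = d6
byte 5: c3 ^ 20 = e3
byte 6: f9 ^ 73 = 8a
byte 7: 9a ^ 65 = ff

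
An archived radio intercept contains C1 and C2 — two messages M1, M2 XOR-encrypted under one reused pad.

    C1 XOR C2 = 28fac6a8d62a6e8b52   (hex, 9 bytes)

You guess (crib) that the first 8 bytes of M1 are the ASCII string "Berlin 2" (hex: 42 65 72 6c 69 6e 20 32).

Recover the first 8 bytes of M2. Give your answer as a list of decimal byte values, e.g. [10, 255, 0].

Since C1 ⊕ C2 = M1 ⊕ M2, XORing with the guessed M1 bytes yields the corresponding M2 bytes: M2 = (C1 ⊕ C2) ⊕ M1.
byte 0: 28 ^ 42 = 6a
byte 1: fa ^ 65 = 9f
byte 2: c6 ^ 72 = b4
byte 3: a8 ^ 6c = c4
byte 4: d6 ^ 69 = bf
byte 5: 2a ^ 6e = 44
byte 6: 6e ^ 20 = 4e
byte 7: 8b ^ 32 = b9

[106, 159, 180, 196, 191, 68, 78, 185]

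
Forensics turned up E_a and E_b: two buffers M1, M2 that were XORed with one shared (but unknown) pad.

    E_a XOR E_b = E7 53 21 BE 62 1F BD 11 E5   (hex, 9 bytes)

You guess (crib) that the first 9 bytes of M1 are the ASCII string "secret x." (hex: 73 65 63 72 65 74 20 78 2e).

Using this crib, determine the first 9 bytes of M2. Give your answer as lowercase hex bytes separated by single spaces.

94 36 42 cc 07 6b 9d 69 cb

Since E_a ⊕ E_b = M1 ⊕ M2, XORing with the guessed M1 bytes yields the corresponding M2 bytes: M2 = (E_a ⊕ E_b) ⊕ M1.
e7 ^ 73 = 94
53 ^ 65 = 36
21 ^ 63 = 42
be ^ 72 = cc
62 ^ 65 = 07
1f ^ 74 = 6b
bd ^ 20 = 9d
11 ^ 78 = 69
e5 ^ 2e = cb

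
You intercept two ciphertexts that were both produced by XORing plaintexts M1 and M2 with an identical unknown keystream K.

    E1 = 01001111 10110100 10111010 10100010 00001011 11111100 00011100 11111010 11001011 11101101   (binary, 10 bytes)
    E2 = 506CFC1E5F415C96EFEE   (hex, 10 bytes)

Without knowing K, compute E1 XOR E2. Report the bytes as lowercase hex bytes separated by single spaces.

1f d8 46 bc 54 bd 40 6c 24 03

E1 ⊕ E2 = (M1 ⊕ K) ⊕ (M2 ⊕ K) = M1 ⊕ M2 — the shared key cancels under XOR.
byte 0: 4f xor 50 = 1f
byte 1: b4 xor 6c = d8
byte 2: ba xor fc = 46
byte 3: a2 xor 1e = bc
byte 4: 0b xor 5f = 54
byte 5: fc xor 41 = bd
byte 6: 1c xor 5c = 40
byte 7: fa xor 96 = 6c
byte 8: cb xor ef = 24
byte 9: ed xor ee = 03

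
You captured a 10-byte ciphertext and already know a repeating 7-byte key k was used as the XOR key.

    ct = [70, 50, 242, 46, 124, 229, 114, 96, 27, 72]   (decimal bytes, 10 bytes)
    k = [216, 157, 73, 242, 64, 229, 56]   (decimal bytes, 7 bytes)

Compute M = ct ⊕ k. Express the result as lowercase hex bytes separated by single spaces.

9e af bb dc 3c 00 4a b8 86 01

The 7-byte key repeats, so the effective keystream is d8 9d 49 f2 40 e5 38 d8 9d 49.
byte 0:  70 XOR 216 = 158
byte 1:  50 XOR 157 = 175
byte 2: 242 XOR  73 = 187
byte 3:  46 XOR 242 = 220
byte 4: 124 XOR  64 =  60
byte 5: 229 XOR 229 =   0
byte 6: 114 XOR  56 =  74
byte 7:  96 XOR 216 = 184
byte 8:  27 XOR 157 = 134
byte 9:  72 XOR  73 =   1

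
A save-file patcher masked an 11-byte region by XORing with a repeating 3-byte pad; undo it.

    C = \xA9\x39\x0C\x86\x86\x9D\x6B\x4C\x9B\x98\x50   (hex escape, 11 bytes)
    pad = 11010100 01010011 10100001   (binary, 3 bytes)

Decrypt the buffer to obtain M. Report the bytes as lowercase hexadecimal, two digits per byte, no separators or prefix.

7d6aad52d53cbf1f3a4c03

The 3-byte key repeats, so the effective keystream is d4 53 a1 d4 53 a1 d4 53 a1 d4 53.
byte 0: a9 xor d4 = 7d
byte 1: 39 xor 53 = 6a
byte 2: 0c xor a1 = ad
byte 3: 86 xor d4 = 52
byte 4: 86 xor 53 = d5
byte 5: 9d xor a1 = 3c
byte 6: 6b xor d4 = bf
byte 7: 4c xor 53 = 1f
byte 8: 9b xor a1 = 3a
byte 9: 98 xor d4 = 4c
byte 10: 50 xor 53 = 03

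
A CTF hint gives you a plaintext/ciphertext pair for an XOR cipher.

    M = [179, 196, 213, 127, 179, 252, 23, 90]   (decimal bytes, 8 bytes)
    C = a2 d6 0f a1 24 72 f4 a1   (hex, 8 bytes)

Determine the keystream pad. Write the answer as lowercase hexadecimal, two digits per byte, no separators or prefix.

1112dade978ee3fb

Since C = M ⊕ pad, XORing both sides with M gives pad = M ⊕ C.
b3 XOR a2 = 11
c4 XOR d6 = 12
d5 XOR 0f = da
7f XOR a1 = de
b3 XOR 24 = 97
fc XOR 72 = 8e
17 XOR f4 = e3
5a XOR a1 = fb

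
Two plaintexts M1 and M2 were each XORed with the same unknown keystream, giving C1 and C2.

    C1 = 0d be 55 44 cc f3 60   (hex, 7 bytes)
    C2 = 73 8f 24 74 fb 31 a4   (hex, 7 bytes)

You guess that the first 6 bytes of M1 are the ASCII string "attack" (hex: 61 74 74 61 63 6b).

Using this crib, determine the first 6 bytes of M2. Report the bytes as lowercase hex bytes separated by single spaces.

First, C1 ⊕ C2 = (M1 ⊕ K) ⊕ (M2 ⊕ K) = M1 ⊕ M2, so the key drops out. Then M2 = (M1 ⊕ M2) ⊕ M1 over the first 6 bytes.
byte 0: (0d xor 73) xor 61 = 7e xor 61 = 1f
byte 1: (be xor 8f) xor 74 = 31 xor 74 = 45
byte 2: (55 xor 24) xor 74 = 71 xor 74 = 05
byte 3: (44 xor 74) xor 61 = 30 xor 61 = 51
byte 4: (cc xor fb) xor 63 = 37 xor 63 = 54
byte 5: (f3 xor 31) xor 6b = c2 xor 6b = a9

1f 45 05 51 54 a9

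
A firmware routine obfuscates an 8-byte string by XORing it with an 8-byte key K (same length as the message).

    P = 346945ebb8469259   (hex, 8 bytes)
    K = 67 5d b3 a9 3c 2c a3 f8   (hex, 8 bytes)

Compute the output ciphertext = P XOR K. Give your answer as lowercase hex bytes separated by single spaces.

XOR is its own inverse, so applying the key byte-wise gives the result directly.
byte 0: 34 xor 67 = 53
byte 1: 69 xor 5d = 34
byte 2: 45 xor b3 = f6
byte 3: eb xor a9 = 42
byte 4: b8 xor 3c = 84
byte 5: 46 xor 2c = 6a
byte 6: 92 xor a3 = 31
byte 7: 59 xor f8 = a1

53 34 f6 42 84 6a 31 a1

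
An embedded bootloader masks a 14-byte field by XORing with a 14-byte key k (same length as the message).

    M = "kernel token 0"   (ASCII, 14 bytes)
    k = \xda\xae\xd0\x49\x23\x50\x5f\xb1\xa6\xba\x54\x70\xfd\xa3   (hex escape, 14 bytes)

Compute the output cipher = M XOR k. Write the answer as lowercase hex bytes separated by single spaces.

XOR is its own inverse, so applying the key byte-wise gives the result directly.
byte 0: 6b ⊕ da = b1
byte 1: 65 ⊕ ae = cb
byte 2: 72 ⊕ d0 = a2
byte 3: 6e ⊕ 49 = 27
byte 4: 65 ⊕ 23 = 46
byte 5: 6c ⊕ 50 = 3c
byte 6: 20 ⊕ 5f = 7f
byte 7: 74 ⊕ b1 = c5
byte 8: 6f ⊕ a6 = c9
byte 9: 6b ⊕ ba = d1
byte 10: 65 ⊕ 54 = 31
byte 11: 6e ⊕ 70 = 1e
byte 12: 20 ⊕ fd = dd
byte 13: 30 ⊕ a3 = 93

b1 cb a2 27 46 3c 7f c5 c9 d1 31 1e dd 93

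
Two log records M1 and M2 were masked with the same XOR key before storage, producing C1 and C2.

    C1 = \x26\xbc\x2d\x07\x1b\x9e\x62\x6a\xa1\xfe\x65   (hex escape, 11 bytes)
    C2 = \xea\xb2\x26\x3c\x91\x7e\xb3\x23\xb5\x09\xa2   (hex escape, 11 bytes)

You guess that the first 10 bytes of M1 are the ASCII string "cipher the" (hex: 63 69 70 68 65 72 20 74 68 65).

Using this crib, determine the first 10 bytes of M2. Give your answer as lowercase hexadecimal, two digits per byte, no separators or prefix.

First, C1 ⊕ C2 = (M1 ⊕ K) ⊕ (M2 ⊕ K) = M1 ⊕ M2, so the key drops out. Then M2 = (M1 ⊕ M2) ⊕ M1 over the first 10 bytes.
byte 0: (26 XOR ea) XOR 63 = cc XOR 63 = af
byte 1: (bc XOR b2) XOR 69 = 0e XOR 69 = 67
byte 2: (2d XOR 26) XOR 70 = 0b XOR 70 = 7b
byte 3: (07 XOR 3c) XOR 68 = 3b XOR 68 = 53
byte 4: (1b XOR 91) XOR 65 = 8a XOR 65 = ef
byte 5: (9e XOR 7e) XOR 72 = e0 XOR 72 = 92
byte 6: (62 XOR b3) XOR 20 = d1 XOR 20 = f1
byte 7: (6a XOR 23) XOR 74 = 49 XOR 74 = 3d
byte 8: (a1 XOR b5) XOR 68 = 14 XOR 68 = 7c
byte 9: (fe XOR 09) XOR 65 = f7 XOR 65 = 92

af677b53ef92f13d7c92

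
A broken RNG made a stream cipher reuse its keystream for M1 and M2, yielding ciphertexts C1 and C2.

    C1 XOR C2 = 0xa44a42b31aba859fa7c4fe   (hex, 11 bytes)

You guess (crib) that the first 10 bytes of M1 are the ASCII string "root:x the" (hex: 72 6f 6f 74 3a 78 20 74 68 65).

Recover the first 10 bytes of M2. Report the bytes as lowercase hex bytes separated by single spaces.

Since C1 ⊕ C2 = M1 ⊕ M2, XORing with the guessed M1 bytes yields the corresponding M2 bytes: M2 = (C1 ⊕ C2) ⊕ M1.
byte 0: a4 ^ 72 = d6
byte 1: 4a ^ 6f = 25
byte 2: 42 ^ 6f = 2d
byte 3: b3 ^ 74 = c7
byte 4: 1a ^ 3a = 20
byte 5: ba ^ 78 = c2
byte 6: 85 ^ 20 = a5
byte 7: 9f ^ 74 = eb
byte 8: a7 ^ 68 = cf
byte 9: c4 ^ 65 = a1

d6 25 2d c7 20 c2 a5 eb cf a1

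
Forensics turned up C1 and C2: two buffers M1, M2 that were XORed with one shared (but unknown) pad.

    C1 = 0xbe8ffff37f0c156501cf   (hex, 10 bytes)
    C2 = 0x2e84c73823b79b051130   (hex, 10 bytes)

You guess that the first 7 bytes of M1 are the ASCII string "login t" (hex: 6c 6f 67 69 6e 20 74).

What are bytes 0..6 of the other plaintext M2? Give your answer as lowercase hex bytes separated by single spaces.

fc 64 5f a2 32 9b fa

First, C1 ⊕ C2 = (M1 ⊕ K) ⊕ (M2 ⊕ K) = M1 ⊕ M2, so the key drops out. Then M2 = (M1 ⊕ M2) ⊕ M1 over the first 7 bytes.
byte 0: (be ⊕ 2e) ⊕ 6c = 90 ⊕ 6c = fc
byte 1: (8f ⊕ 84) ⊕ 6f = 0b ⊕ 6f = 64
byte 2: (ff ⊕ c7) ⊕ 67 = 38 ⊕ 67 = 5f
byte 3: (f3 ⊕ 38) ⊕ 69 = cb ⊕ 69 = a2
byte 4: (7f ⊕ 23) ⊕ 6e = 5c ⊕ 6e = 32
byte 5: (0c ⊕ b7) ⊕ 20 = bb ⊕ 20 = 9b
byte 6: (15 ⊕ 9b) ⊕ 74 = 8e ⊕ 74 = fa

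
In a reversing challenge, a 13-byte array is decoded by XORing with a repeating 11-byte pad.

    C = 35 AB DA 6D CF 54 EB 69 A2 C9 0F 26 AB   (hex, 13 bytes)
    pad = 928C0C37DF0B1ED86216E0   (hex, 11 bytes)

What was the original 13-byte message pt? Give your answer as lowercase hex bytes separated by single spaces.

a7 27 d6 5a 10 5f f5 b1 c0 df ef b4 27

The 11-byte key repeats, so the effective keystream is 92 8c 0c 37 df 0b 1e d8 62 16 e0 92 8c.
byte 0: 35 xor 92 = a7
byte 1: ab xor 8c = 27
byte 2: da xor 0c = d6
byte 3: 6d xor 37 = 5a
byte 4: cf xor df = 10
byte 5: 54 xor 0b = 5f
byte 6: eb xor 1e = f5
byte 7: 69 xor d8 = b1
byte 8: a2 xor 62 = c0
byte 9: c9 xor 16 = df
byte 10: 0f xor e0 = ef
byte 11: 26 xor 92 = b4
byte 12: ab xor 8c = 27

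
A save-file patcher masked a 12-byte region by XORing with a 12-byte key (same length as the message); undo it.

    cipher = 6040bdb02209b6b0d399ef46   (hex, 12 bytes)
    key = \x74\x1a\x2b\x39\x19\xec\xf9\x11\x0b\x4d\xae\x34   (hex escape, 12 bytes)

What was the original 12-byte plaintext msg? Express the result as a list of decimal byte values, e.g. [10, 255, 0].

[20, 90, 150, 137, 59, 229, 79, 161, 216, 212, 65, 114]

01100000 XOR 01110100 = 00010100
01000000 XOR 00011010 = 01011010
10111101 XOR 00101011 = 10010110
10110000 XOR 00111001 = 10001001
00100010 XOR 00011001 = 00111011
00001001 XOR 11101100 = 11100101
10110110 XOR 11111001 = 01001111
10110000 XOR 00010001 = 10100001
11010011 XOR 00001011 = 11011000
10011001 XOR 01001101 = 11010100
11101111 XOR 10101110 = 01000001
01000110 XOR 00110100 = 01110010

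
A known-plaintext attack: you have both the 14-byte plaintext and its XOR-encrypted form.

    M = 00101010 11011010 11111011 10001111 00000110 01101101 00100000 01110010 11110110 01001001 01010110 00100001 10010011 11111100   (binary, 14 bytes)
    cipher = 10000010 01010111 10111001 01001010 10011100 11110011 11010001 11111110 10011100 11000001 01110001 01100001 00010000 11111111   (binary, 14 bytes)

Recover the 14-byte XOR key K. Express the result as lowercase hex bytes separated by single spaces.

Since cipher = M ⊕ K, XORing both sides with M gives K = M ⊕ cipher.
2a xor 82 = a8
da xor 57 = 8d
fb xor b9 = 42
8f xor 4a = c5
06 xor 9c = 9a
6d xor f3 = 9e
20 xor d1 = f1
72 xor fe = 8c
f6 xor 9c = 6a
49 xor c1 = 88
56 xor 71 = 27
21 xor 61 = 40
93 xor 10 = 83
fc xor ff = 03

a8 8d 42 c5 9a 9e f1 8c 6a 88 27 40 83 03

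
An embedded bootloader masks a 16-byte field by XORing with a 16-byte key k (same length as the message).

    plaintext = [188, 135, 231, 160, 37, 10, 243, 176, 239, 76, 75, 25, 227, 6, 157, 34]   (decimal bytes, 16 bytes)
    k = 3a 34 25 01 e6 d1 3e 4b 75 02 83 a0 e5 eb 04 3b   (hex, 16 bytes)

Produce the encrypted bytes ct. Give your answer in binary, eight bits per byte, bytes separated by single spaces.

10000110 10110011 11000010 10100001 11000011 11011011 11001101 11111011 10011010 01001110 11001000 10111001 00000110 11101101 10011001 00011001

XOR is its own inverse, so applying the key byte-wise gives the result directly.
bc ^ 3a = 86
87 ^ 34 = b3
e7 ^ 25 = c2
a0 ^ 01 = a1
25 ^ e6 = c3
0a ^ d1 = db
f3 ^ 3e = cd
b0 ^ 4b = fb
ef ^ 75 = 9a
4c ^ 02 = 4e
4b ^ 83 = c8
19 ^ a0 = b9
e3 ^ e5 = 06
06 ^ eb = ed
9d ^ 04 = 99
22 ^ 3b = 19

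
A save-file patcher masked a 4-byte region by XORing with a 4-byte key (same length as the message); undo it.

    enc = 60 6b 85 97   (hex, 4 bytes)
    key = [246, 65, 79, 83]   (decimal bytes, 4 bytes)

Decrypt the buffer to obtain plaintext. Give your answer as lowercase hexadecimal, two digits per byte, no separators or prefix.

962acac4

XOR is its own inverse, so applying the key byte-wise gives the result directly.
byte 0: 60 XOR f6 = 96
byte 1: 6b XOR 41 = 2a
byte 2: 85 XOR 4f = ca
byte 3: 97 XOR 53 = c4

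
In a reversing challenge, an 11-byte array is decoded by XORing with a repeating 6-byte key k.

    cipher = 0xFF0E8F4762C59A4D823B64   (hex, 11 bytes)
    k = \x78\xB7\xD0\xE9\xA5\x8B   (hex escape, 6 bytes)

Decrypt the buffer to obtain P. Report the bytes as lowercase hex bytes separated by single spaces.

The 6-byte key repeats, so the effective keystream is 78 b7 d0 e9 a5 8b 78 b7 d0 e9 a5.
byte 0: ff XOR 78 = 87
byte 1: 0e XOR b7 = b9
byte 2: 8f XOR d0 = 5f
byte 3: 47 XOR e9 = ae
byte 4: 62 XOR a5 = c7
byte 5: c5 XOR 8b = 4e
byte 6: 9a XOR 78 = e2
byte 7: 4d XOR b7 = fa
byte 8: 82 XOR d0 = 52
byte 9: 3b XOR e9 = d2
byte 10: 64 XOR a5 = c1

87 b9 5f ae c7 4e e2 fa 52 d2 c1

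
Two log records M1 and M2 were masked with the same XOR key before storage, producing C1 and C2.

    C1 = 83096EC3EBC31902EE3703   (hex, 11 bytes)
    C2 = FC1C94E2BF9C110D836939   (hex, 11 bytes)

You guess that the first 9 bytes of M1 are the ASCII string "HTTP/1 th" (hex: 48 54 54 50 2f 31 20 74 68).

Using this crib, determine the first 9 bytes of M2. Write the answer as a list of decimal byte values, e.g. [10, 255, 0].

[55, 65, 174, 113, 123, 110, 40, 123, 5]

First, C1 ⊕ C2 = (M1 ⊕ K) ⊕ (M2 ⊕ K) = M1 ⊕ M2, so the key drops out. Then M2 = (M1 ⊕ M2) ⊕ M1 over the first 9 bytes.
byte 0: (83 ^ fc) ^ 48 = 7f ^ 48 = 37
byte 1: (09 ^ 1c) ^ 54 = 15 ^ 54 = 41
byte 2: (6e ^ 94) ^ 54 = fa ^ 54 = ae
byte 3: (c3 ^ e2) ^ 50 = 21 ^ 50 = 71
byte 4: (eb ^ bf) ^ 2f = 54 ^ 2f = 7b
byte 5: (c3 ^ 9c) ^ 31 = 5f ^ 31 = 6e
byte 6: (19 ^ 11) ^ 20 = 08 ^ 20 = 28
byte 7: (02 ^ 0d) ^ 74 = 0f ^ 74 = 7b
byte 8: (ee ^ 83) ^ 68 = 6d ^ 68 = 05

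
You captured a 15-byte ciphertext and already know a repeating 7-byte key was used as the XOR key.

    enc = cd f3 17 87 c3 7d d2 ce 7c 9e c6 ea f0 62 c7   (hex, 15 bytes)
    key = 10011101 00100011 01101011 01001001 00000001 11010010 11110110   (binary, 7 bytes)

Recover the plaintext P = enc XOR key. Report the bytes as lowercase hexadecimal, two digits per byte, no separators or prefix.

The 7-byte key repeats, so the effective keystream is 9d 23 6b 49 01 d2 f6 9d 23 6b 49 01 d2 f6 9d.
byte 0: cd XOR 9d = 50
byte 1: f3 XOR 23 = d0
byte 2: 17 XOR 6b = 7c
byte 3: 87 XOR 49 = ce
byte 4: c3 XOR 01 = c2
byte 5: 7d XOR d2 = af
byte 6: d2 XOR f6 = 24
byte 7: ce XOR 9d = 53
byte 8: 7c XOR 23 = 5f
byte 9: 9e XOR 6b = f5
byte 10: c6 XOR 49 = 8f
byte 11: ea XOR 01 = eb
byte 12: f0 XOR d2 = 22
byte 13: 62 XOR f6 = 94
byte 14: c7 XOR 9d = 5a

50d07ccec2af24535ff58feb22945a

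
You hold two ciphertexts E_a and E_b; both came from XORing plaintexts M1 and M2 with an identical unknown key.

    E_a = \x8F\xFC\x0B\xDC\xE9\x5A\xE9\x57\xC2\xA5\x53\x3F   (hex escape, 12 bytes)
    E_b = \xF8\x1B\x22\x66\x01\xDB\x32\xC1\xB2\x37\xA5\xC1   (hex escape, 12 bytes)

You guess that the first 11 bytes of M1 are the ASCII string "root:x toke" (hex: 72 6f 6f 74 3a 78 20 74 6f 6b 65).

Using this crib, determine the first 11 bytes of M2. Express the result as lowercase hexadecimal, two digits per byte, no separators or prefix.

First, E_a ⊕ E_b = (M1 ⊕ K) ⊕ (M2 ⊕ K) = M1 ⊕ M2, so the key drops out. Then M2 = (M1 ⊕ M2) ⊕ M1 over the first 11 bytes.
byte 0: (8f ^ f8) ^ 72 = 77 ^ 72 = 05
byte 1: (fc ^ 1b) ^ 6f = e7 ^ 6f = 88
byte 2: (0b ^ 22) ^ 6f = 29 ^ 6f = 46
byte 3: (dc ^ 66) ^ 74 = ba ^ 74 = ce
byte 4: (e9 ^ 01) ^ 3a = e8 ^ 3a = d2
byte 5: (5a ^ db) ^ 78 = 81 ^ 78 = f9
byte 6: (e9 ^ 32) ^ 20 = db ^ 20 = fb
byte 7: (57 ^ c1) ^ 74 = 96 ^ 74 = e2
byte 8: (c2 ^ b2) ^ 6f = 70 ^ 6f = 1f
byte 9: (a5 ^ 37) ^ 6b = 92 ^ 6b = f9
byte 10: (53 ^ a5) ^ 65 = f6 ^ 65 = 93

058846ced2f9fbe21ff993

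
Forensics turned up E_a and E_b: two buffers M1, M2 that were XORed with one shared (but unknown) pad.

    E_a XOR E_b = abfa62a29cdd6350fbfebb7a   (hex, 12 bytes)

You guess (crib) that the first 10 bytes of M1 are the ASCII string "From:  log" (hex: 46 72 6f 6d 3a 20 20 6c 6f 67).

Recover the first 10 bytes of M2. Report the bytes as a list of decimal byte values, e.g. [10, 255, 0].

Since E_a ⊕ E_b = M1 ⊕ M2, XORing with the guessed M1 bytes yields the corresponding M2 bytes: M2 = (E_a ⊕ E_b) ⊕ M1.
ab ^ 46 = ed
fa ^ 72 = 88
62 ^ 6f = 0d
a2 ^ 6d = cf
9c ^ 3a = a6
dd ^ 20 = fd
63 ^ 20 = 43
50 ^ 6c = 3c
fb ^ 6f = 94
fe ^ 67 = 99

[237, 136, 13, 207, 166, 253, 67, 60, 148, 153]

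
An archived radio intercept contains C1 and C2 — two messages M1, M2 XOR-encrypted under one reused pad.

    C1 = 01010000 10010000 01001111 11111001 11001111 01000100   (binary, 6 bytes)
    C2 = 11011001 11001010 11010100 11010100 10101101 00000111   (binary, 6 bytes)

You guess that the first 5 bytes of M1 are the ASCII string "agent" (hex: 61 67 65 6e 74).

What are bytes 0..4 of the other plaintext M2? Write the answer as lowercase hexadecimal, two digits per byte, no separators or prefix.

e83dfe4316

First, C1 ⊕ C2 = (M1 ⊕ K) ⊕ (M2 ⊕ K) = M1 ⊕ M2, so the key drops out. Then M2 = (M1 ⊕ M2) ⊕ M1 over the first 5 bytes.
byte 0: (50 xor d9) xor 61 = 89 xor 61 = e8
byte 1: (90 xor ca) xor 67 = 5a xor 67 = 3d
byte 2: (4f xor d4) xor 65 = 9b xor 65 = fe
byte 3: (f9 xor d4) xor 6e = 2d xor 6e = 43
byte 4: (cf xor ad) xor 74 = 62 xor 74 = 16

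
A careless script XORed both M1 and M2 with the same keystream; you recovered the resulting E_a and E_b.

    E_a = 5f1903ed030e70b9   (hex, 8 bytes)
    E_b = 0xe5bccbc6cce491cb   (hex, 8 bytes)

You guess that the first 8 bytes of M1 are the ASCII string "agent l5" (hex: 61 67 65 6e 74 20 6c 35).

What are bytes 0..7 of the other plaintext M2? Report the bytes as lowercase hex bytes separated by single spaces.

db c2 ad 45 bb ca 8d 47

First, E_a ⊕ E_b = (M1 ⊕ K) ⊕ (M2 ⊕ K) = M1 ⊕ M2, so the key drops out. Then M2 = (M1 ⊕ M2) ⊕ M1 over the first 8 bytes.
byte 0: (5f xor e5) xor 61 = ba xor 61 = db
byte 1: (19 xor bc) xor 67 = a5 xor 67 = c2
byte 2: (03 xor cb) xor 65 = c8 xor 65 = ad
byte 3: (ed xor c6) xor 6e = 2b xor 6e = 45
byte 4: (03 xor cc) xor 74 = cf xor 74 = bb
byte 5: (0e xor e4) xor 20 = ea xor 20 = ca
byte 6: (70 xor 91) xor 6c = e1 xor 6c = 8d
byte 7: (b9 xor cb) xor 35 = 72 xor 35 = 47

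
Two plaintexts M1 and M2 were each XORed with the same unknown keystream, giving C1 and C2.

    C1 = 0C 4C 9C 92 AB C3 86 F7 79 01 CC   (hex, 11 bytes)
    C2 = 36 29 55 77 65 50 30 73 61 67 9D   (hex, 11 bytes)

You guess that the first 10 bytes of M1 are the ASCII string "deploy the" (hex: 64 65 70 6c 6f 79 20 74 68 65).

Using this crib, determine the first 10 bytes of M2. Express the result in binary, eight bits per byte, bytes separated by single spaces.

01011110 00000000 10111001 10001001 10100001 11101010 10010110 11110000 01110000 00000011

First, C1 ⊕ C2 = (M1 ⊕ K) ⊕ (M2 ⊕ K) = M1 ⊕ M2, so the key drops out. Then M2 = (M1 ⊕ M2) ⊕ M1 over the first 10 bytes.
byte 0: (0c XOR 36) XOR 64 = 3a XOR 64 = 5e
byte 1: (4c XOR 29) XOR 65 = 65 XOR 65 = 00
byte 2: (9c XOR 55) XOR 70 = c9 XOR 70 = b9
byte 3: (92 XOR 77) XOR 6c = e5 XOR 6c = 89
byte 4: (ab XOR 65) XOR 6f = ce XOR 6f = a1
byte 5: (c3 XOR 50) XOR 79 = 93 XOR 79 = ea
byte 6: (86 XOR 30) XOR 20 = b6 XOR 20 = 96
byte 7: (f7 XOR 73) XOR 74 = 84 XOR 74 = f0
byte 8: (79 XOR 61) XOR 68 = 18 XOR 68 = 70
byte 9: (01 XOR 67) XOR 65 = 66 XOR 65 = 03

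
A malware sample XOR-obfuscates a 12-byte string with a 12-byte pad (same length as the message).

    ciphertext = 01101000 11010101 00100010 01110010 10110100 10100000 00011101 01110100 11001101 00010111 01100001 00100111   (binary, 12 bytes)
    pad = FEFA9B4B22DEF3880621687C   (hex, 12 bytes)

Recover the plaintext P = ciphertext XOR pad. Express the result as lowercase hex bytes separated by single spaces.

96 2f b9 39 96 7e ee fc cb 36 09 5b

XOR is its own inverse, so applying the key byte-wise gives the result directly.
byte 0: 68 xor fe = 96
byte 1: d5 xor fa = 2f
byte 2: 22 xor 9b = b9
byte 3: 72 xor 4b = 39
byte 4: b4 xor 22 = 96
byte 5: a0 xor de = 7e
byte 6: 1d xor f3 = ee
byte 7: 74 xor 88 = fc
byte 8: cd xor 06 = cb
byte 9: 17 xor 21 = 36
byte 10: 61 xor 68 = 09
byte 11: 27 xor 7c = 5b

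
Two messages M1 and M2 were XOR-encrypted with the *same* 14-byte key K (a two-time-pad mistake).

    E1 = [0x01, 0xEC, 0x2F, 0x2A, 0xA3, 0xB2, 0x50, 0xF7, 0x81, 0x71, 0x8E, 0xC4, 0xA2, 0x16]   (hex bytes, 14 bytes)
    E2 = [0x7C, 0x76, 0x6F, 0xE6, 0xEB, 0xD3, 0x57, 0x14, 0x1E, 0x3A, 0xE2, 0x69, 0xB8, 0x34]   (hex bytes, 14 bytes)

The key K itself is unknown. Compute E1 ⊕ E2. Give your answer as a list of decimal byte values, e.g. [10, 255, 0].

E1 ⊕ E2 = (M1 ⊕ K) ⊕ (M2 ⊕ K) = M1 ⊕ M2 — the shared key cancels under XOR.
01 ⊕ 7c = 7d
ec ⊕ 76 = 9a
2f ⊕ 6f = 40
2a ⊕ e6 = cc
a3 ⊕ eb = 48
b2 ⊕ d3 = 61
50 ⊕ 57 = 07
f7 ⊕ 14 = e3
81 ⊕ 1e = 9f
71 ⊕ 3a = 4b
8e ⊕ e2 = 6c
c4 ⊕ 69 = ad
a2 ⊕ b8 = 1a
16 ⊕ 34 = 22

[125, 154, 64, 204, 72, 97, 7, 227, 159, 75, 108, 173, 26, 34]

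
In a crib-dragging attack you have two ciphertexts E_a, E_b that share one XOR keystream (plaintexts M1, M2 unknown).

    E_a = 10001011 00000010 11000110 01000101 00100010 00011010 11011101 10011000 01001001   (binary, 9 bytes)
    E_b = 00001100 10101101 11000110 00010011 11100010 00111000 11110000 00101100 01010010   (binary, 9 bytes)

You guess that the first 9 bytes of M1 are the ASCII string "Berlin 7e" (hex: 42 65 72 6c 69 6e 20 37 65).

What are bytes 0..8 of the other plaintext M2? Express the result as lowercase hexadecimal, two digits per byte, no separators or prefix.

c5ca723aa94c0d837e

First, E_a ⊕ E_b = (M1 ⊕ K) ⊕ (M2 ⊕ K) = M1 ⊕ M2, so the key drops out. Then M2 = (M1 ⊕ M2) ⊕ M1 over the first 9 bytes.
byte 0: (8b XOR 0c) XOR 42 = 87 XOR 42 = c5
byte 1: (02 XOR ad) XOR 65 = af XOR 65 = ca
byte 2: (c6 XOR c6) XOR 72 = 00 XOR 72 = 72
byte 3: (45 XOR 13) XOR 6c = 56 XOR 6c = 3a
byte 4: (22 XOR e2) XOR 69 = c0 XOR 69 = a9
byte 5: (1a XOR 38) XOR 6e = 22 XOR 6e = 4c
byte 6: (dd XOR f0) XOR 20 = 2d XOR 20 = 0d
byte 7: (98 XOR 2c) XOR 37 = b4 XOR 37 = 83
byte 8: (49 XOR 52) XOR 65 = 1b XOR 65 = 7e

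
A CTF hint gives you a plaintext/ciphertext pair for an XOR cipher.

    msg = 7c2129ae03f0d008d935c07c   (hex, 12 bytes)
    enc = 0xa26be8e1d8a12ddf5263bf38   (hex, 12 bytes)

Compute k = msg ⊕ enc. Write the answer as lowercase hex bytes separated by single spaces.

Since enc = msg ⊕ k, XORing both sides with msg gives k = msg ⊕ enc.
7c ^ a2 = de
21 ^ 6b = 4a
29 ^ e8 = c1
ae ^ e1 = 4f
03 ^ d8 = db
f0 ^ a1 = 51
d0 ^ 2d = fd
08 ^ df = d7
d9 ^ 52 = 8b
35 ^ 63 = 56
c0 ^ bf = 7f
7c ^ 38 = 44

de 4a c1 4f db 51 fd d7 8b 56 7f 44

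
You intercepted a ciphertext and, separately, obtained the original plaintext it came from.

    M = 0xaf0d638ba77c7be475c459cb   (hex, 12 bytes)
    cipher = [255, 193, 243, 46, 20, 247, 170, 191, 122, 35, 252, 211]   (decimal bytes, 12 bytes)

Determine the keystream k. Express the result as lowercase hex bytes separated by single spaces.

Since cipher = M ⊕ k, XORing both sides with M gives k = M ⊕ cipher.
af ^ ff = 50
0d ^ c1 = cc
63 ^ f3 = 90
8b ^ 2e = a5
a7 ^ 14 = b3
7c ^ f7 = 8b
7b ^ aa = d1
e4 ^ bf = 5b
75 ^ 7a = 0f
c4 ^ 23 = e7
59 ^ fc = a5
cb ^ d3 = 18

50 cc 90 a5 b3 8b d1 5b 0f e7 a5 18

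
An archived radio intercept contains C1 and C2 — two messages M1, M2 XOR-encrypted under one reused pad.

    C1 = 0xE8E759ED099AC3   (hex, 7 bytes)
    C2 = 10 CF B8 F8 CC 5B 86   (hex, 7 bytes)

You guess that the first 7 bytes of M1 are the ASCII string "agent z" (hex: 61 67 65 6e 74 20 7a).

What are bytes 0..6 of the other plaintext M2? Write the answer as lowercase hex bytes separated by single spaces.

99 4f 84 7b b1 e1 3f

First, C1 ⊕ C2 = (M1 ⊕ K) ⊕ (M2 ⊕ K) = M1 ⊕ M2, so the key drops out. Then M2 = (M1 ⊕ M2) ⊕ M1 over the first 7 bytes.
byte 0: (e8 ^ 10) ^ 61 = f8 ^ 61 = 99
byte 1: (e7 ^ cf) ^ 67 = 28 ^ 67 = 4f
byte 2: (59 ^ b8) ^ 65 = e1 ^ 65 = 84
byte 3: (ed ^ f8) ^ 6e = 15 ^ 6e = 7b
byte 4: (09 ^ cc) ^ 74 = c5 ^ 74 = b1
byte 5: (9a ^ 5b) ^ 20 = c1 ^ 20 = e1
byte 6: (c3 ^ 86) ^ 7a = 45 ^ 7a = 3f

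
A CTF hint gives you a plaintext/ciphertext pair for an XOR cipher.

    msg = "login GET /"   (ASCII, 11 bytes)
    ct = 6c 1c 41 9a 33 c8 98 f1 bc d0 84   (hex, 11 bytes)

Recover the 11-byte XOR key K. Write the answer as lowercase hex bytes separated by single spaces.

00 73 26 f3 5d e8 df b4 e8 f0 ab

Since ct = msg ⊕ K, XORing both sides with msg gives K = msg ⊕ ct.
byte 0: 108 xor 108 =   0
byte 1: 111 xor  28 = 115
byte 2: 103 xor  65 =  38
byte 3: 105 xor 154 = 243
byte 4: 110 xor  51 =  93
byte 5:  32 xor 200 = 232
byte 6:  71 xor 152 = 223
byte 7:  69 xor 241 = 180
byte 8:  84 xor 188 = 232
byte 9:  32 xor 208 = 240
byte 10:  47 xor 132 = 171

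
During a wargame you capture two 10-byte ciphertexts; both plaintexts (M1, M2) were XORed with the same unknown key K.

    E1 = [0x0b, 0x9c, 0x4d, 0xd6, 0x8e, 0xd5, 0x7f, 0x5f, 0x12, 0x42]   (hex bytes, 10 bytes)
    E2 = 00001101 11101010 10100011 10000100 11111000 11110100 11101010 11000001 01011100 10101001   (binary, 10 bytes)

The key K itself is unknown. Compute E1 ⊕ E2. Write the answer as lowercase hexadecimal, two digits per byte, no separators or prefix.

0676ee527621959e4eeb

E1 ⊕ E2 = (M1 ⊕ K) ⊕ (M2 ⊕ K) = M1 ⊕ M2 — the shared key cancels under XOR.
0b ⊕ 0d = 06
9c ⊕ ea = 76
4d ⊕ a3 = ee
d6 ⊕ 84 = 52
8e ⊕ f8 = 76
d5 ⊕ f4 = 21
7f ⊕ ea = 95
5f ⊕ c1 = 9e
12 ⊕ 5c = 4e
42 ⊕ a9 = eb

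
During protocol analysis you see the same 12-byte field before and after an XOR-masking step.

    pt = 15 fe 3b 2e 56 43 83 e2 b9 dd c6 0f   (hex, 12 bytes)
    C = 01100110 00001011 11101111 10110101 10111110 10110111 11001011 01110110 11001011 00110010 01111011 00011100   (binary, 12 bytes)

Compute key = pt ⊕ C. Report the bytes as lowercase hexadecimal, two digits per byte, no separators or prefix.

Since C = pt ⊕ key, XORing both sides with pt gives key = pt ⊕ C.
byte 0: 15 ^ 66 = 73
byte 1: fe ^ 0b = f5
byte 2: 3b ^ ef = d4
byte 3: 2e ^ b5 = 9b
byte 4: 56 ^ be = e8
byte 5: 43 ^ b7 = f4
byte 6: 83 ^ cb = 48
byte 7: e2 ^ 76 = 94
byte 8: b9 ^ cb = 72
byte 9: dd ^ 32 = ef
byte 10: c6 ^ 7b = bd
byte 11: 0f ^ 1c = 13

73f5d49be8f4489472efbd13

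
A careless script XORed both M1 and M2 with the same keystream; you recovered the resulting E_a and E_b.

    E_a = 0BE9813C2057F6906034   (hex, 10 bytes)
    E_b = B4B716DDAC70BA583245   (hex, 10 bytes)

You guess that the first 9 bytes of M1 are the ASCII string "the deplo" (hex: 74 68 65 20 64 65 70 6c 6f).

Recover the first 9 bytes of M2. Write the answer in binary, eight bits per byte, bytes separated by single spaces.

11001011 00110110 11110010 11000001 11101000 01000010 00111100 10100100 00111101

First, E_a ⊕ E_b = (M1 ⊕ K) ⊕ (M2 ⊕ K) = M1 ⊕ M2, so the key drops out. Then M2 = (M1 ⊕ M2) ⊕ M1 over the first 9 bytes.
byte 0: (0b xor b4) xor 74 = bf xor 74 = cb
byte 1: (e9 xor b7) xor 68 = 5e xor 68 = 36
byte 2: (81 xor 16) xor 65 = 97 xor 65 = f2
byte 3: (3c xor dd) xor 20 = e1 xor 20 = c1
byte 4: (20 xor ac) xor 64 = 8c xor 64 = e8
byte 5: (57 xor 70) xor 65 = 27 xor 65 = 42
byte 6: (f6 xor ba) xor 70 = 4c xor 70 = 3c
byte 7: (90 xor 58) xor 6c = c8 xor 6c = a4
byte 8: (60 xor 32) xor 6f = 52 xor 6f = 3d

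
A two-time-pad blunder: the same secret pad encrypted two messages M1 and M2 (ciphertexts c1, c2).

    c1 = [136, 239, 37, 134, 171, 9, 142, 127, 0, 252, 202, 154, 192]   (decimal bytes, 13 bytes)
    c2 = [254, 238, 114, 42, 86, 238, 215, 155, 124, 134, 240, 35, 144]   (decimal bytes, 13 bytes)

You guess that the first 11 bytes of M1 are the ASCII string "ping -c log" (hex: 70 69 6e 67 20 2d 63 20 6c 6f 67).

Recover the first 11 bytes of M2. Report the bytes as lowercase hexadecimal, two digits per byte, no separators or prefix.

066839cbddca3ac410155d

First, c1 ⊕ c2 = (M1 ⊕ K) ⊕ (M2 ⊕ K) = M1 ⊕ M2, so the key drops out. Then M2 = (M1 ⊕ M2) ⊕ M1 over the first 11 bytes.
byte 0: (88 XOR fe) XOR 70 = 76 XOR 70 = 06
byte 1: (ef XOR ee) XOR 69 = 01 XOR 69 = 68
byte 2: (25 XOR 72) XOR 6e = 57 XOR 6e = 39
byte 3: (86 XOR 2a) XOR 67 = ac XOR 67 = cb
byte 4: (ab XOR 56) XOR 20 = fd XOR 20 = dd
byte 5: (09 XOR ee) XOR 2d = e7 XOR 2d = ca
byte 6: (8e XOR d7) XOR 63 = 59 XOR 63 = 3a
byte 7: (7f XOR 9b) XOR 20 = e4 XOR 20 = c4
byte 8: (00 XOR 7c) XOR 6c = 7c XOR 6c = 10
byte 9: (fc XOR 86) XOR 6f = 7a XOR 6f = 15
byte 10: (ca XOR f0) XOR 67 = 3a XOR 67 = 5d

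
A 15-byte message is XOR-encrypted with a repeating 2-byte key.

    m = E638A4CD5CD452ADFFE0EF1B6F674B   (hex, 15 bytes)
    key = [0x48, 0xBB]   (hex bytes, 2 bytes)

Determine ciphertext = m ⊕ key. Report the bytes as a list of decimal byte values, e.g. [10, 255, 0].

The 2-byte key repeats, so the effective keystream is 48 bb 48 bb 48 bb 48 bb 48 bb 48 bb 48 bb 48.
byte 0: 11100110 xor 01001000 = 10101110
byte 1: 00111000 xor 10111011 = 10000011
byte 2: 10100100 xor 01001000 = 11101100
byte 3: 11001101 xor 10111011 = 01110110
byte 4: 01011100 xor 01001000 = 00010100
byte 5: 11010100 xor 10111011 = 01101111
byte 6: 01010010 xor 01001000 = 00011010
byte 7: 10101101 xor 10111011 = 00010110
byte 8: 11111111 xor 01001000 = 10110111
byte 9: 11100000 xor 10111011 = 01011011
byte 10: 11101111 xor 01001000 = 10100111
byte 11: 00011011 xor 10111011 = 10100000
byte 12: 01101111 xor 01001000 = 00100111
byte 13: 01100111 xor 10111011 = 11011100
byte 14: 01001011 xor 01001000 = 00000011

[174, 131, 236, 118, 20, 111, 26, 22, 183, 91, 167, 160, 39, 220, 3]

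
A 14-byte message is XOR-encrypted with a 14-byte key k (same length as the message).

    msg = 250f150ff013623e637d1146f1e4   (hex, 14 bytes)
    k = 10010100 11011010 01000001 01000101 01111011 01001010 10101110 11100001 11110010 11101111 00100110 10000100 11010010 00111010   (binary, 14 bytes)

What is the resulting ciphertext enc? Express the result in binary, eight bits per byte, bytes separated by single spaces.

XOR is its own inverse, so applying the key byte-wise gives the result directly.
byte 0: 25 ⊕ 94 = b1
byte 1: 0f ⊕ da = d5
byte 2: 15 ⊕ 41 = 54
byte 3: 0f ⊕ 45 = 4a
byte 4: f0 ⊕ 7b = 8b
byte 5: 13 ⊕ 4a = 59
byte 6: 62 ⊕ ae = cc
byte 7: 3e ⊕ e1 = df
byte 8: 63 ⊕ f2 = 91
byte 9: 7d ⊕ ef = 92
byte 10: 11 ⊕ 26 = 37
byte 11: 46 ⊕ 84 = c2
byte 12: f1 ⊕ d2 = 23
byte 13: e4 ⊕ 3a = de

10110001 11010101 01010100 01001010 10001011 01011001 11001100 11011111 10010001 10010010 00110111 11000010 00100011 11011110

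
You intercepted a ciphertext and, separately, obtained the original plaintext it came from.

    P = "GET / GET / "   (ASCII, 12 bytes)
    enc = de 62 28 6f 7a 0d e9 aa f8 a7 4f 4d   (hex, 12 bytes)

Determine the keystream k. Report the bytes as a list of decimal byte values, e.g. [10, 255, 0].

Since enc = P ⊕ k, XORing both sides with P gives k = P ⊕ enc.
byte 0: 47 xor de = 99
byte 1: 45 xor 62 = 27
byte 2: 54 xor 28 = 7c
byte 3: 20 xor 6f = 4f
byte 4: 2f xor 7a = 55
byte 5: 20 xor 0d = 2d
byte 6: 47 xor e9 = ae
byte 7: 45 xor aa = ef
byte 8: 54 xor f8 = ac
byte 9: 20 xor a7 = 87
byte 10: 2f xor 4f = 60
byte 11: 20 xor 4d = 6d

[153, 39, 124, 79, 85, 45, 174, 239, 172, 135, 96, 109]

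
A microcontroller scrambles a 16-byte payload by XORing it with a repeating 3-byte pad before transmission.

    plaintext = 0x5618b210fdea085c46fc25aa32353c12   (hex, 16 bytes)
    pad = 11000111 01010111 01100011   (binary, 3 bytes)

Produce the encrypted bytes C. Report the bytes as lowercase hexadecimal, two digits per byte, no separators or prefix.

The 3-byte key repeats, so the effective keystream is c7 57 63 c7 57 63 c7 57 63 c7 57 63 c7 57 63 c7.
byte 0: 56 ^ c7 = 91
byte 1: 18 ^ 57 = 4f
byte 2: b2 ^ 63 = d1
byte 3: 10 ^ c7 = d7
byte 4: fd ^ 57 = aa
byte 5: ea ^ 63 = 89
byte 6: 08 ^ c7 = cf
byte 7: 5c ^ 57 = 0b
byte 8: 46 ^ 63 = 25
byte 9: fc ^ c7 = 3b
byte 10: 25 ^ 57 = 72
byte 11: aa ^ 63 = c9
byte 12: 32 ^ c7 = f5
byte 13: 35 ^ 57 = 62
byte 14: 3c ^ 63 = 5f
byte 15: 12 ^ c7 = d5

914fd1d7aa89cf0b253b72c9f5625fd5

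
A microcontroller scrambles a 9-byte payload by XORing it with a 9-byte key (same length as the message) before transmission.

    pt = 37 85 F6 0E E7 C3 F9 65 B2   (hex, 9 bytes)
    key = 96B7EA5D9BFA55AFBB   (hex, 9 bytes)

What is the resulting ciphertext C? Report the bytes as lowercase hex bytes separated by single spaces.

a1 32 1c 53 7c 39 ac ca 09

XOR is its own inverse, so applying the key byte-wise gives the result directly.
37 xor 96 = a1
85 xor b7 = 32
f6 xor ea = 1c
0e xor 5d = 53
e7 xor 9b = 7c
c3 xor fa = 39
f9 xor 55 = ac
65 xor af = ca
b2 xor bb = 09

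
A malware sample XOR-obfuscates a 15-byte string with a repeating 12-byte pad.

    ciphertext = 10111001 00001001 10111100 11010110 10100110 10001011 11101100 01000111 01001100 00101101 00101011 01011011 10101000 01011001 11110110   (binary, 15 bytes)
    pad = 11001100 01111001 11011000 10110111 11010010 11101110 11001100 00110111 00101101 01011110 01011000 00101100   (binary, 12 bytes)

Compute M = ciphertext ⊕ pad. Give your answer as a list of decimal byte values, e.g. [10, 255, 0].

The 12-byte key repeats, so the effective keystream is cc 79 d8 b7 d2 ee cc 37 2d 5e 58 2c cc 79 d8.
byte 0: 185 xor 204 = 117
byte 1:   9 xor 121 = 112
byte 2: 188 xor 216 = 100
byte 3: 214 xor 183 =  97
byte 4: 166 xor 210 = 116
byte 5: 139 xor 238 = 101
byte 6: 236 xor 204 =  32
byte 7:  71 xor  55 = 112
byte 8:  76 xor  45 =  97
byte 9:  45 xor  94 = 115
byte 10:  43 xor  88 = 115
byte 11:  91 xor  44 = 119
byte 12: 168 xor 204 = 100
byte 13:  89 xor 121 =  32
byte 14: 246 xor 216 =  46

[117, 112, 100, 97, 116, 101, 32, 112, 97, 115, 115, 119, 100, 32, 46]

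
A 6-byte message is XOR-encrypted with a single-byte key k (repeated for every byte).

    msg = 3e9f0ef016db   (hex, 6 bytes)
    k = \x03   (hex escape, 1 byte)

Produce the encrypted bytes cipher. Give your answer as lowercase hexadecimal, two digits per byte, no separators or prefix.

3d9c0df315d8

The 1-byte key repeats, so the effective keystream is 03 03 03 03 03 03.
byte 0: 00111110 xor 00000011 = 00111101
byte 1: 10011111 xor 00000011 = 10011100
byte 2: 00001110 xor 00000011 = 00001101
byte 3: 11110000 xor 00000011 = 11110011
byte 4: 00010110 xor 00000011 = 00010101
byte 5: 11011011 xor 00000011 = 11011000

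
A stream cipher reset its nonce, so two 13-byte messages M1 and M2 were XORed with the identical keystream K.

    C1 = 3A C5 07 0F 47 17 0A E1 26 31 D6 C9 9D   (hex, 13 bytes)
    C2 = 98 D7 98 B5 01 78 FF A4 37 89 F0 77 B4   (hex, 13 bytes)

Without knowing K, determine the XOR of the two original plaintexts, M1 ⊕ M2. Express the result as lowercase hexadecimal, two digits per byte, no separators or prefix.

a2129fba466ff54511b826be29

C1 ⊕ C2 = (M1 ⊕ K) ⊕ (M2 ⊕ K) = M1 ⊕ M2 — the shared key cancels under XOR.
3a ⊕ 98 = a2
c5 ⊕ d7 = 12
07 ⊕ 98 = 9f
0f ⊕ b5 = ba
47 ⊕ 01 = 46
17 ⊕ 78 = 6f
0a ⊕ ff = f5
e1 ⊕ a4 = 45
26 ⊕ 37 = 11
31 ⊕ 89 = b8
d6 ⊕ f0 = 26
c9 ⊕ 77 = be
9d ⊕ b4 = 29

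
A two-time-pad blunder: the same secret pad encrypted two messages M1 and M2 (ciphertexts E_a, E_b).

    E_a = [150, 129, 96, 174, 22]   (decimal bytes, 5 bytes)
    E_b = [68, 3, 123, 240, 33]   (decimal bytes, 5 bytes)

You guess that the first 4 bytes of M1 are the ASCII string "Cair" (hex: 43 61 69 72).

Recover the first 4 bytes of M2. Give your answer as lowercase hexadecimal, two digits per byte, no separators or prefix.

91e3722c

First, E_a ⊕ E_b = (M1 ⊕ K) ⊕ (M2 ⊕ K) = M1 ⊕ M2, so the key drops out. Then M2 = (M1 ⊕ M2) ⊕ M1 over the first 4 bytes.
byte 0: (96 ^ 44) ^ 43 = d2 ^ 43 = 91
byte 1: (81 ^ 03) ^ 61 = 82 ^ 61 = e3
byte 2: (60 ^ 7b) ^ 69 = 1b ^ 69 = 72
byte 3: (ae ^ f0) ^ 72 = 5e ^ 72 = 2c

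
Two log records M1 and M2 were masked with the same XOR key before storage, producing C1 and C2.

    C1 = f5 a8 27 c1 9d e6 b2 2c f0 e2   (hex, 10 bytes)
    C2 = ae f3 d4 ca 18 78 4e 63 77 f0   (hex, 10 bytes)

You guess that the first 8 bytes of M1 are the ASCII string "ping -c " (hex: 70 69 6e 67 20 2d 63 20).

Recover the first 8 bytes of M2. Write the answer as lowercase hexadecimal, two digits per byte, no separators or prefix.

2b329d6ca5b39f6f

First, C1 ⊕ C2 = (M1 ⊕ K) ⊕ (M2 ⊕ K) = M1 ⊕ M2, so the key drops out. Then M2 = (M1 ⊕ M2) ⊕ M1 over the first 8 bytes.
byte 0: (f5 ⊕ ae) ⊕ 70 = 5b ⊕ 70 = 2b
byte 1: (a8 ⊕ f3) ⊕ 69 = 5b ⊕ 69 = 32
byte 2: (27 ⊕ d4) ⊕ 6e = f3 ⊕ 6e = 9d
byte 3: (c1 ⊕ ca) ⊕ 67 = 0b ⊕ 67 = 6c
byte 4: (9d ⊕ 18) ⊕ 20 = 85 ⊕ 20 = a5
byte 5: (e6 ⊕ 78) ⊕ 2d = 9e ⊕ 2d = b3
byte 6: (b2 ⊕ 4e) ⊕ 63 = fc ⊕ 63 = 9f
byte 7: (2c ⊕ 63) ⊕ 20 = 4f ⊕ 20 = 6f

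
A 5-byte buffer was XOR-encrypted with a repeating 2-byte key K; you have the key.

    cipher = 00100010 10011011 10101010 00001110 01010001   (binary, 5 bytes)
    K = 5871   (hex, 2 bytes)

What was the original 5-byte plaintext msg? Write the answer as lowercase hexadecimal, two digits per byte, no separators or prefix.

7aeaf27f09

The 2-byte key repeats, so the effective keystream is 58 71 58 71 58.
byte 0:  34 ⊕  88 = 122
byte 1: 155 ⊕ 113 = 234
byte 2: 170 ⊕  88 = 242
byte 3:  14 ⊕ 113 = 127
byte 4:  81 ⊕  88 =   9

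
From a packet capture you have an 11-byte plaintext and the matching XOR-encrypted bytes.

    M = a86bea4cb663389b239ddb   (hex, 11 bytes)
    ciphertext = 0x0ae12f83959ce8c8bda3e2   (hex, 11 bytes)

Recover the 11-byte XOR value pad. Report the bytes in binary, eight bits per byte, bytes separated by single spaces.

10100010 10001010 11000101 11001111 00100011 11111111 11010000 01010011 10011110 00111110 00111001

Since ciphertext = M ⊕ pad, XORing both sides with M gives pad = M ⊕ ciphertext.
a8 ^ 0a = a2
6b ^ e1 = 8a
ea ^ 2f = c5
4c ^ 83 = cf
b6 ^ 95 = 23
63 ^ 9c = ff
38 ^ e8 = d0
9b ^ c8 = 53
23 ^ bd = 9e
9d ^ a3 = 3e
db ^ e2 = 39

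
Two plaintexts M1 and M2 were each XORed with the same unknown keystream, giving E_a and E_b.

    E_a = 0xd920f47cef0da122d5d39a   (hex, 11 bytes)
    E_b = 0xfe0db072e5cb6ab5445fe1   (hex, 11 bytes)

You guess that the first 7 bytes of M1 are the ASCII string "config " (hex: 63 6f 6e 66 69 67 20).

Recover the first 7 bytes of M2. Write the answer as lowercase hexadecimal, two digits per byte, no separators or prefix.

First, E_a ⊕ E_b = (M1 ⊕ K) ⊕ (M2 ⊕ K) = M1 ⊕ M2, so the key drops out. Then M2 = (M1 ⊕ M2) ⊕ M1 over the first 7 bytes.
byte 0: (d9 ^ fe) ^ 63 = 27 ^ 63 = 44
byte 1: (20 ^ 0d) ^ 6f = 2d ^ 6f = 42
byte 2: (f4 ^ b0) ^ 6e = 44 ^ 6e = 2a
byte 3: (7c ^ 72) ^ 66 = 0e ^ 66 = 68
byte 4: (ef ^ e5) ^ 69 = 0a ^ 69 = 63
byte 5: (0d ^ cb) ^ 67 = c6 ^ 67 = a1
byte 6: (a1 ^ 6a) ^ 20 = cb ^ 20 = eb

44422a6863a1eb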